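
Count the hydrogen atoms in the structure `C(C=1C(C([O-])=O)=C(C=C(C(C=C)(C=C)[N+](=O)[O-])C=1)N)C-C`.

17

Hydrogens are implicit in SMILES; fill each atom to its normal valence:
  4 × C: 2 H each → 8
  4 × C (aromatic): no H
  2 × C (aromatic): 1 H each → 2
  2 × C: 1 H each → 2
  2 × C: no H
  2 × O: no H
  2 × O (charge -1): no H
  1 × C: 3 H
  1 × N: 2 H
  1 × N (charge +1): no H
  Total hydrogens = 17.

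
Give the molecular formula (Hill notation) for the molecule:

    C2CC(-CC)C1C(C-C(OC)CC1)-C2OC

Heavy atoms from the SMILES: 14 C, 2 O.
Implicit hydrogens by atom environment:
  6 × C: 2 H each → 12
  5 × C: 1 H each → 5
  3 × C: 3 H each → 9
  2 × O: no H
  Total hydrogens = 26.
Molecular formula: C14H26O2

C14H26O2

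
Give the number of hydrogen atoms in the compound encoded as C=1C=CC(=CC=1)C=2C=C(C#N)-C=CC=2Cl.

Hydrogens are implicit in SMILES; fill each atom to its normal valence:
  8 × C (aromatic): 1 H each → 8
  4 × C (aromatic): no H
  1 × C: no H
  1 × Cl: no H
  1 × N: no H
  Total hydrogens = 8.

8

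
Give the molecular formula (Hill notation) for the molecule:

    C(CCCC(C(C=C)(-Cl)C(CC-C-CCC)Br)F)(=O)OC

C16H27BrClFO2

Heavy atoms from the SMILES: 1 Br, 16 C, 1 Cl, 1 F, 2 O.
Implicit hydrogens by atom environment:
  9 × C: 2 H each → 18
  3 × C: 1 H each → 3
  2 × C: 3 H each → 6
  2 × C: no H
  2 × O: no H
  1 × Br: no H
  1 × Cl: no H
  1 × F: no H
  Total hydrogens = 27.
Molecular formula: C16H27BrClFO2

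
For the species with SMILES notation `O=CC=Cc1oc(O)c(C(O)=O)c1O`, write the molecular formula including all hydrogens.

Heavy atoms from the SMILES: 8 C, 6 O.
Implicit hydrogens by atom environment:
  4 × C (aromatic): no H
  3 × C: 1 H each → 3
  3 × O: 1 H each → 3
  2 × O: no H
  1 × C: no H
  1 × O (aromatic): no H
  Total hydrogens = 6.
Molecular formula: C8H6O6

C8H6O6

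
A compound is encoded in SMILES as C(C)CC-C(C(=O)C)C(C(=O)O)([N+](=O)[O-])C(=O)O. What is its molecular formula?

Heavy atoms from the SMILES: 10 C, 1 N, 7 O.
Implicit hydrogens by atom environment:
  4 × C: no H
  4 × O: no H
  3 × C: 2 H each → 6
  2 × C: 3 H each → 6
  2 × O: 1 H each → 2
  1 × C: 1 H
  1 × N (charge +1): no H
  1 × O (charge -1): no H
  Total hydrogens = 15.
Molecular formula: C10H15NO7

C10H15NO7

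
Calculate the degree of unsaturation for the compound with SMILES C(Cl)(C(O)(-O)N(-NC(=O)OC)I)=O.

2

Molecular formula from the SMILES: C4H6ClIN2O5.
DoU = (2C + 2 + N − H − X)/2 = (2·4 + 2 + 2 − 6 − 2)/2 = 4/2 = 2.
(Structurally: 0 ring(s) + 2 π bond(s) = 2.)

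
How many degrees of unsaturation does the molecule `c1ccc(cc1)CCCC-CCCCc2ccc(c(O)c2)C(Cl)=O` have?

9

Molecular formula from the SMILES: C21H25ClO2.
DoU = (2C + 2 + N − H − X)/2 = (2·21 + 2 + 0 − 25 − 1)/2 = 18/2 = 9.
(Structurally: 2 ring(s) + 7 π bond(s) = 9.)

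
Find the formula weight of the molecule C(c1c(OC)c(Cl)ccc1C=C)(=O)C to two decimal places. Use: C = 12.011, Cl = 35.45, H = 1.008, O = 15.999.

Molecular formula: C11H11ClO2.
M = 11×12.011 + 1×35.45 + 11×1.008 + 2×15.999 = 210.66 g/mol.

210.66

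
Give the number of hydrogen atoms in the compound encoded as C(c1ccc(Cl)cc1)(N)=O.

6

Hydrogens are implicit in SMILES; fill each atom to its normal valence:
  4 × C (aromatic): 1 H each → 4
  2 × C (aromatic): no H
  1 × C: no H
  1 × Cl: no H
  1 × N: 2 H
  1 × O: no H
  Total hydrogens = 6.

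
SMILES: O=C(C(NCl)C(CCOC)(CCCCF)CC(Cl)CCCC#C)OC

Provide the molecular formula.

Heavy atoms from the SMILES: 18 C, 2 Cl, 1 F, 1 N, 3 O.
Implicit hydrogens by atom environment:
  10 × C: 2 H each → 20
  3 × C: 1 H each → 3
  3 × C: no H
  3 × O: no H
  2 × C: 3 H each → 6
  2 × Cl: no H
  1 × F: no H
  1 × N: 1 H
  Total hydrogens = 30.
Molecular formula: C18H30Cl2FNO3

C18H30Cl2FNO3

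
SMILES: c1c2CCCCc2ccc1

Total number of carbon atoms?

The symbol for carbon appears 10 times in the SMILES. Lowercase c denotes aromatic carbon and counts toward C.

10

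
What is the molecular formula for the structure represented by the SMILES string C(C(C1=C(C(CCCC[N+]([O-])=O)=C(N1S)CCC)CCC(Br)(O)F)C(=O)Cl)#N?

Heavy atoms from the SMILES: 1 Br, 17 C, 1 Cl, 1 F, 3 N, 4 O, 1 S.
Implicit hydrogens by atom environment:
  8 × C: 2 H each → 16
  4 × C (aromatic): no H
  3 × C: no H
  2 × O: no H
  1 × Br: no H
  1 × C: 3 H
  1 × C: 1 H
  1 × Cl: no H
  1 × F: no H
  1 × N (aromatic): no H
  1 × N: no H
  1 × N (charge +1): no H
  1 × O: 1 H
  1 × O (charge -1): no H
  1 × S: 1 H
  Total hydrogens = 22.
Molecular formula: C17H22BrClFN3O4S

C17H22BrClFN3O4S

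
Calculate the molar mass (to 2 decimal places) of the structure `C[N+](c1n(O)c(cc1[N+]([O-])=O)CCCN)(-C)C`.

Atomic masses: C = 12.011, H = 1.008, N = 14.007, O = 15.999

Molecular formula: C10H19N4O3+.
M = 10×12.011 + 19×1.008 + 4×14.007 + 3×15.999 = 243.29 g/mol.

243.29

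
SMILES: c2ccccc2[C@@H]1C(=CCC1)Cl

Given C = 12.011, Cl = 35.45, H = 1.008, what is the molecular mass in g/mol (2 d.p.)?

Molecular formula: C11H11Cl.
M = 11×12.011 + 1×35.45 + 11×1.008 = 178.66 g/mol.

178.66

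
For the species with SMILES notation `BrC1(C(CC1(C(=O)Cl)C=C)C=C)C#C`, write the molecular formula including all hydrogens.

C11H10BrClO

Heavy atoms from the SMILES: 1 Br, 11 C, 1 Cl, 1 O.
Implicit hydrogens by atom environment:
  4 × C: 1 H each → 4
  4 × C: no H
  3 × C: 2 H each → 6
  1 × Br: no H
  1 × Cl: no H
  1 × O: no H
  Total hydrogens = 10.
Molecular formula: C11H10BrClO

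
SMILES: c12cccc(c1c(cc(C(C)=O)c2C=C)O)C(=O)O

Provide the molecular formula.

C15H12O4

Heavy atoms from the SMILES: 15 C, 4 O.
Implicit hydrogens by atom environment:
  6 × C (aromatic): no H
  4 × C (aromatic): 1 H each → 4
  2 × C: no H
  2 × O: 1 H each → 2
  2 × O: no H
  1 × C: 3 H
  1 × C: 2 H
  1 × C: 1 H
  Total hydrogens = 12.
Molecular formula: C15H12O4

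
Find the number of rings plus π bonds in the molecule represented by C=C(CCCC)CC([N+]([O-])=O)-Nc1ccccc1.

Molecular formula from the SMILES: C14H20N2O2.
DoU = (2C + 2 + N − H − X)/2 = (2·14 + 2 + 2 − 20 − 0)/2 = 12/2 = 6.
(Structurally: 1 ring(s) + 5 π bond(s) = 6.)

6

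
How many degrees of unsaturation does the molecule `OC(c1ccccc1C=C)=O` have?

Molecular formula from the SMILES: C9H8O2.
DoU = (2C + 2 + N − H − X)/2 = (2·9 + 2 + 0 − 8 − 0)/2 = 12/2 = 6.
(Structurally: 1 ring(s) + 5 π bond(s) = 6.)

6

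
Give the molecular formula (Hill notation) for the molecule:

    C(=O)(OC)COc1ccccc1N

C9H11NO3

Heavy atoms from the SMILES: 9 C, 1 N, 3 O.
Implicit hydrogens by atom environment:
  4 × C (aromatic): 1 H each → 4
  3 × O: no H
  2 × C (aromatic): no H
  1 × C: 3 H
  1 × C: 2 H
  1 × C: no H
  1 × N: 2 H
  Total hydrogens = 11.
Molecular formula: C9H11NO3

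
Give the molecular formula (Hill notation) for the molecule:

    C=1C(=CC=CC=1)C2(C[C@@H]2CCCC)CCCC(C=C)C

Heavy atoms from the SMILES: 20 C.
Implicit hydrogens by atom environment:
  8 × C: 2 H each → 16
  5 × C (aromatic): 1 H each → 5
  3 × C: 1 H each → 3
  2 × C: 3 H each → 6
  1 × C: no H
  1 × C (aromatic): no H
  Total hydrogens = 30.
Molecular formula: C20H30

C20H30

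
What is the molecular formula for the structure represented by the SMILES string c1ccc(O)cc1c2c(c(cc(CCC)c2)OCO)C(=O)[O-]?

C17H17O5-

Heavy atoms from the SMILES: 17 C, 5 O.
Implicit hydrogens by atom environment:
  6 × C (aromatic): 1 H each → 6
  6 × C (aromatic): no H
  3 × C: 2 H each → 6
  2 × O: 1 H each → 2
  2 × O: no H
  1 × C: 3 H
  1 × C: no H
  1 × O (charge -1): no H
  Total hydrogens = 17.
Net charge -1.
Molecular formula: C17H17O5-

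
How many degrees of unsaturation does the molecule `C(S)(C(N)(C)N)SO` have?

0

Molecular formula from the SMILES: C3H10N2OS2.
DoU = (2C + 2 + N − H − X)/2 = (2·3 + 2 + 2 − 10 − 0)/2 = 0/2 = 0.
(Structurally: 0 ring(s) + 0 π bond(s) = 0.)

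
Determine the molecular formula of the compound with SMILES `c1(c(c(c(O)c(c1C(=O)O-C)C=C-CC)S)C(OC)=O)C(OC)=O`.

Heavy atoms from the SMILES: 16 C, 7 O, 1 S.
Implicit hydrogens by atom environment:
  6 × C (aromatic): no H
  6 × O: no H
  4 × C: 3 H each → 12
  3 × C: no H
  2 × C: 1 H each → 2
  1 × C: 2 H
  1 × O: 1 H
  1 × S: 1 H
  Total hydrogens = 18.
Molecular formula: C16H18O7S

C16H18O7S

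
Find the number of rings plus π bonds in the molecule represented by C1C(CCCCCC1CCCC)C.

Molecular formula from the SMILES: C13H26.
DoU = (2C + 2 + N − H − X)/2 = (2·13 + 2 + 0 − 26 − 0)/2 = 2/2 = 1.
(Structurally: 1 ring(s) + 0 π bond(s) = 1.)

1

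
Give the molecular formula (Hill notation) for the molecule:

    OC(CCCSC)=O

C5H10O2S

Heavy atoms from the SMILES: 5 C, 2 O, 1 S.
Implicit hydrogens by atom environment:
  3 × C: 2 H each → 6
  1 × C: 3 H
  1 × C: no H
  1 × O: 1 H
  1 × O: no H
  1 × S: no H
  Total hydrogens = 10.
Molecular formula: C5H10O2S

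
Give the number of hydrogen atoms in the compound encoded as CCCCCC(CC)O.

18

Hydrogens are implicit in SMILES; fill each atom to its normal valence:
  5 × C: 2 H each → 10
  2 × C: 3 H each → 6
  1 × C: 1 H
  1 × O: 1 H
  Total hydrogens = 18.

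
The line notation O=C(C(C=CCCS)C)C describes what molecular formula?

Heavy atoms from the SMILES: 8 C, 1 O, 1 S.
Implicit hydrogens by atom environment:
  3 × C: 1 H each → 3
  2 × C: 3 H each → 6
  2 × C: 2 H each → 4
  1 × C: no H
  1 × O: no H
  1 × S: 1 H
  Total hydrogens = 14.
Molecular formula: C8H14OS

C8H14OS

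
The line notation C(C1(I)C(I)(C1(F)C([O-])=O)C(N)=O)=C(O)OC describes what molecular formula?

C8H7FI2NO5-

Heavy atoms from the SMILES: 8 C, 1 F, 2 I, 1 N, 5 O.
Implicit hydrogens by atom environment:
  6 × C: no H
  3 × O: no H
  2 × I: no H
  1 × C: 3 H
  1 × C: 1 H
  1 × F: no H
  1 × N: 2 H
  1 × O: 1 H
  1 × O (charge -1): no H
  Total hydrogens = 7.
Net charge -1.
Molecular formula: C8H7FI2NO5-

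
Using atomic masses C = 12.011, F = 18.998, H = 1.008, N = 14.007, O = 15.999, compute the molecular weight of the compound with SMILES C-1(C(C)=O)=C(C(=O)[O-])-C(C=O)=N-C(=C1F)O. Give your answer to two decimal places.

Molecular formula: C9H5FNO5-.
M = 9×12.011 + 1×18.998 + 5×1.008 + 1×14.007 + 5×15.999 = 226.14 g/mol.

226.14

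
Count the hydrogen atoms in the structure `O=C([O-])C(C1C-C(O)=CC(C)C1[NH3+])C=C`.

Hydrogens are implicit in SMILES; fill each atom to its normal valence:
  6 × C: 1 H each → 6
  2 × C: 2 H each → 4
  2 × C: no H
  1 × C: 3 H
  1 × N (charge +1): 3 H
  1 × O: 1 H
  1 × O: no H
  1 × O (charge -1): no H
  Total hydrogens = 17.

17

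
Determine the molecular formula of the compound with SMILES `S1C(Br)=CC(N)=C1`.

C4H4BrNS

Heavy atoms from the SMILES: 1 Br, 4 C, 1 N, 1 S.
Implicit hydrogens by atom environment:
  2 × C (aromatic): 1 H each → 2
  2 × C (aromatic): no H
  1 × Br: no H
  1 × N: 2 H
  1 × S (aromatic): no H
  Total hydrogens = 4.
Molecular formula: C4H4BrNS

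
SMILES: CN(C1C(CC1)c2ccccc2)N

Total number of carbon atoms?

The symbol for carbon appears 11 times in the SMILES. Lowercase c denotes aromatic carbon and counts toward C.

11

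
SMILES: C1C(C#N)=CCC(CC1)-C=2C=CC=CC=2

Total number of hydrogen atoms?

Hydrogens are implicit in SMILES; fill each atom to its normal valence:
  5 × C (aromatic): 1 H each → 5
  4 × C: 2 H each → 8
  2 × C: 1 H each → 2
  2 × C: no H
  1 × C (aromatic): no H
  1 × N: no H
  Total hydrogens = 15.

15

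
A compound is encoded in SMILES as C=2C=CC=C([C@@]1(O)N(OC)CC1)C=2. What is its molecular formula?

C10H13NO2

Heavy atoms from the SMILES: 10 C, 1 N, 2 O.
Implicit hydrogens by atom environment:
  5 × C (aromatic): 1 H each → 5
  2 × C: 2 H each → 4
  1 × C: 3 H
  1 × C: no H
  1 × C (aromatic): no H
  1 × N: no H
  1 × O: 1 H
  1 × O: no H
  Total hydrogens = 13.
Molecular formula: C10H13NO2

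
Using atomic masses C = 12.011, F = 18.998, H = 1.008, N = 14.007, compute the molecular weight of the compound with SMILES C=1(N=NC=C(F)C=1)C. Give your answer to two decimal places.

112.11

Molecular formula: C5H5FN2.
M = 5×12.011 + 1×18.998 + 5×1.008 + 2×14.007 = 112.11 g/mol.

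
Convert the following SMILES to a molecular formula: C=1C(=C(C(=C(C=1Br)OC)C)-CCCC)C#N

Heavy atoms from the SMILES: 1 Br, 13 C, 1 N, 1 O.
Implicit hydrogens by atom environment:
  5 × C (aromatic): no H
  3 × C: 3 H each → 9
  3 × C: 2 H each → 6
  1 × Br: no H
  1 × C (aromatic): 1 H
  1 × C: no H
  1 × N: no H
  1 × O: no H
  Total hydrogens = 16.
Molecular formula: C13H16BrNO

C13H16BrNO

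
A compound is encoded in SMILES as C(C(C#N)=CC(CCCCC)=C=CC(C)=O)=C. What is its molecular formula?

C15H19NO

Heavy atoms from the SMILES: 15 C, 1 N, 1 O.
Implicit hydrogens by atom environment:
  5 × C: 2 H each → 10
  5 × C: no H
  3 × C: 1 H each → 3
  2 × C: 3 H each → 6
  1 × N: no H
  1 × O: no H
  Total hydrogens = 19.
Molecular formula: C15H19NO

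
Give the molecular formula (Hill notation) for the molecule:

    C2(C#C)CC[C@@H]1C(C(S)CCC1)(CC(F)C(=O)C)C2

Heavy atoms from the SMILES: 16 C, 1 F, 1 O, 1 S.
Implicit hydrogens by atom environment:
  7 × C: 2 H each → 14
  5 × C: 1 H each → 5
  3 × C: no H
  1 × C: 3 H
  1 × F: no H
  1 × O: no H
  1 × S: 1 H
  Total hydrogens = 23.
Molecular formula: C16H23FOS

C16H23FOS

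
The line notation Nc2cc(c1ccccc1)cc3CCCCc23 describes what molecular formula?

Heavy atoms from the SMILES: 16 C, 1 N.
Implicit hydrogens by atom environment:
  7 × C (aromatic): 1 H each → 7
  5 × C (aromatic): no H
  4 × C: 2 H each → 8
  1 × N: 2 H
  Total hydrogens = 17.
Molecular formula: C16H17N

C16H17N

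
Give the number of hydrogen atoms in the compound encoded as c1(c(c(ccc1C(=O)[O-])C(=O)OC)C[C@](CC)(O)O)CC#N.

Hydrogens are implicit in SMILES; fill each atom to its normal valence:
  4 × C (aromatic): no H
  4 × C: no H
  3 × C: 2 H each → 6
  3 × O: no H
  2 × C: 3 H each → 6
  2 × C (aromatic): 1 H each → 2
  2 × O: 1 H each → 2
  1 × N: no H
  1 × O (charge -1): no H
  Total hydrogens = 16.

16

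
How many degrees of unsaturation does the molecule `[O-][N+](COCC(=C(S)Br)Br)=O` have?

2

Molecular formula from the SMILES: C4H5Br2NO3S.
DoU = (2C + 2 + N − H − X)/2 = (2·4 + 2 + 1 − 5 − 2)/2 = 4/2 = 2.
(Structurally: 0 ring(s) + 2 π bond(s) = 2.)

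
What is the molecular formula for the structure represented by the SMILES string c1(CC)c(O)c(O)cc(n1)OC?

C8H11NO3

Heavy atoms from the SMILES: 8 C, 1 N, 3 O.
Implicit hydrogens by atom environment:
  4 × C (aromatic): no H
  2 × C: 3 H each → 6
  2 × O: 1 H each → 2
  1 × C: 2 H
  1 × C (aromatic): 1 H
  1 × N (aromatic): no H
  1 × O: no H
  Total hydrogens = 11.
Molecular formula: C8H11NO3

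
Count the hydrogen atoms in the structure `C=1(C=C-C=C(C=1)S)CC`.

10

Hydrogens are implicit in SMILES; fill each atom to its normal valence:
  4 × C (aromatic): 1 H each → 4
  2 × C (aromatic): no H
  1 × C: 3 H
  1 × C: 2 H
  1 × S: 1 H
  Total hydrogens = 10.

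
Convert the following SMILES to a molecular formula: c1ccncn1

C4H4N2

Heavy atoms from the SMILES: 4 C, 2 N.
Implicit hydrogens by atom environment:
  4 × C (aromatic): 1 H each → 4
  2 × N (aromatic): no H
  Total hydrogens = 4.
Molecular formula: C4H4N2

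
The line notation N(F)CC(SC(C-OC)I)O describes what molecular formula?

Heavy atoms from the SMILES: 5 C, 1 F, 1 I, 1 N, 2 O, 1 S.
Implicit hydrogens by atom environment:
  2 × C: 2 H each → 4
  2 × C: 1 H each → 2
  1 × C: 3 H
  1 × F: no H
  1 × I: no H
  1 × N: 1 H
  1 × O: 1 H
  1 × O: no H
  1 × S: no H
  Total hydrogens = 11.
Molecular formula: C5H11FINO2S

C5H11FINO2S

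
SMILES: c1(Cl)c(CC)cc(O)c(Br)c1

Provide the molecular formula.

C8H8BrClO

Heavy atoms from the SMILES: 1 Br, 8 C, 1 Cl, 1 O.
Implicit hydrogens by atom environment:
  4 × C (aromatic): no H
  2 × C (aromatic): 1 H each → 2
  1 × Br: no H
  1 × C: 3 H
  1 × C: 2 H
  1 × Cl: no H
  1 × O: 1 H
  Total hydrogens = 8.
Molecular formula: C8H8BrClO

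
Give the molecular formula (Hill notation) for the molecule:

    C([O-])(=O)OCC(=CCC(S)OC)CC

Heavy atoms from the SMILES: 9 C, 4 O, 1 S.
Implicit hydrogens by atom environment:
  3 × C: 2 H each → 6
  3 × O: no H
  2 × C: 3 H each → 6
  2 × C: 1 H each → 2
  2 × C: no H
  1 × O (charge -1): no H
  1 × S: 1 H
  Total hydrogens = 15.
Net charge -1.
Molecular formula: C9H15O4S-

C9H15O4S-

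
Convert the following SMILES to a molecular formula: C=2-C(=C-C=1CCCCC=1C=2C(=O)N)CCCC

C15H21NO

Heavy atoms from the SMILES: 15 C, 1 N, 1 O.
Implicit hydrogens by atom environment:
  7 × C: 2 H each → 14
  4 × C (aromatic): no H
  2 × C (aromatic): 1 H each → 2
  1 × C: 3 H
  1 × C: no H
  1 × N: 2 H
  1 × O: no H
  Total hydrogens = 21.
Molecular formula: C15H21NO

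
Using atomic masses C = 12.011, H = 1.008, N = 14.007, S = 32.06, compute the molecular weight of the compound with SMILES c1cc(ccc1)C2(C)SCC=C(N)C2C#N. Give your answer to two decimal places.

230.33

Molecular formula: C13H14N2S.
M = 13×12.011 + 14×1.008 + 2×14.007 + 1×32.06 = 230.33 g/mol.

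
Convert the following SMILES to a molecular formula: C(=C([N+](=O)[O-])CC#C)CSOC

C7H9NO3S

Heavy atoms from the SMILES: 7 C, 1 N, 3 O, 1 S.
Implicit hydrogens by atom environment:
  2 × C: 2 H each → 4
  2 × C: 1 H each → 2
  2 × C: no H
  2 × O: no H
  1 × C: 3 H
  1 × N (charge +1): no H
  1 × O (charge -1): no H
  1 × S: no H
  Total hydrogens = 9.
Molecular formula: C7H9NO3S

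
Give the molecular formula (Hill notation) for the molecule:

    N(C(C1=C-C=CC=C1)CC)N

Heavy atoms from the SMILES: 9 C, 2 N.
Implicit hydrogens by atom environment:
  5 × C (aromatic): 1 H each → 5
  1 × C: 3 H
  1 × C: 2 H
  1 × C: 1 H
  1 × C (aromatic): no H
  1 × N: 2 H
  1 × N: 1 H
  Total hydrogens = 14.
Molecular formula: C9H14N2

C9H14N2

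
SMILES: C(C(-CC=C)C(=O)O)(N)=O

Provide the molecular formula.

Heavy atoms from the SMILES: 6 C, 1 N, 3 O.
Implicit hydrogens by atom environment:
  2 × C: 2 H each → 4
  2 × C: 1 H each → 2
  2 × C: no H
  2 × O: no H
  1 × N: 2 H
  1 × O: 1 H
  Total hydrogens = 9.
Molecular formula: C6H9NO3

C6H9NO3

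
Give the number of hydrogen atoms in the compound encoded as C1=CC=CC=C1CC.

Hydrogens are implicit in SMILES; fill each atom to its normal valence:
  5 × C (aromatic): 1 H each → 5
  1 × C: 3 H
  1 × C: 2 H
  1 × C (aromatic): no H
  Total hydrogens = 10.

10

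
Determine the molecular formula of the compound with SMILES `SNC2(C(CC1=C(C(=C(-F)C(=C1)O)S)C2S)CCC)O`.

Heavy atoms from the SMILES: 13 C, 1 F, 1 N, 2 O, 3 S.
Implicit hydrogens by atom environment:
  5 × C (aromatic): no H
  3 × C: 2 H each → 6
  3 × S: 1 H each → 3
  2 × C: 1 H each → 2
  2 × O: 1 H each → 2
  1 × C: 3 H
  1 × C (aromatic): 1 H
  1 × C: no H
  1 × F: no H
  1 × N: 1 H
  Total hydrogens = 18.
Molecular formula: C13H18FNO2S3

C13H18FNO2S3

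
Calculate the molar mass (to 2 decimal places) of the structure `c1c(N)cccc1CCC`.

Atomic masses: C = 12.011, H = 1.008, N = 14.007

135.21

Molecular formula: C9H13N.
M = 9×12.011 + 13×1.008 + 1×14.007 = 135.21 g/mol.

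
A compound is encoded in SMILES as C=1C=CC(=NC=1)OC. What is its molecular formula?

Heavy atoms from the SMILES: 6 C, 1 N, 1 O.
Implicit hydrogens by atom environment:
  4 × C (aromatic): 1 H each → 4
  1 × C: 3 H
  1 × C (aromatic): no H
  1 × N (aromatic): no H
  1 × O: no H
  Total hydrogens = 7.
Molecular formula: C6H7NO

C6H7NO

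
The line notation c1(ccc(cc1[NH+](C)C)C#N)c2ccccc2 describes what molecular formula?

Heavy atoms from the SMILES: 15 C, 2 N.
Implicit hydrogens by atom environment:
  8 × C (aromatic): 1 H each → 8
  4 × C (aromatic): no H
  2 × C: 3 H each → 6
  1 × C: no H
  1 × N (charge +1): 1 H
  1 × N: no H
  Total hydrogens = 15.
Net charge +1.
Molecular formula: C15H15N2+

C15H15N2+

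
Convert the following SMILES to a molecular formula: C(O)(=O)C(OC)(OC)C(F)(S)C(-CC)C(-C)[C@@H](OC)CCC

Heavy atoms from the SMILES: 15 C, 1 F, 5 O, 1 S.
Implicit hydrogens by atom environment:
  6 × C: 3 H each → 18
  4 × O: no H
  3 × C: 2 H each → 6
  3 × C: 1 H each → 3
  3 × C: no H
  1 × F: no H
  1 × O: 1 H
  1 × S: 1 H
  Total hydrogens = 29.
Molecular formula: C15H29FO5S

C15H29FO5S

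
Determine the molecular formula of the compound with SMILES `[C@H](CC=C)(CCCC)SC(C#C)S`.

Heavy atoms from the SMILES: 11 C, 2 S.
Implicit hydrogens by atom environment:
  5 × C: 2 H each → 10
  4 × C: 1 H each → 4
  1 × C: 3 H
  1 × C: no H
  1 × S: 1 H
  1 × S: no H
  Total hydrogens = 18.
Molecular formula: C11H18S2

C11H18S2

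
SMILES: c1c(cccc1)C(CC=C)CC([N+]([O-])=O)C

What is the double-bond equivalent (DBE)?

6

Molecular formula from the SMILES: C13H17NO2.
DoU = (2C + 2 + N − H − X)/2 = (2·13 + 2 + 1 − 17 − 0)/2 = 12/2 = 6.
(Structurally: 1 ring(s) + 5 π bond(s) = 6.)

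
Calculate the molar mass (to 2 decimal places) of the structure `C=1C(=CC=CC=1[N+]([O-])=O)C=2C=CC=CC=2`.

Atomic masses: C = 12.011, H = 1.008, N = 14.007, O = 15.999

199.21

Molecular formula: C12H9NO2.
M = 12×12.011 + 9×1.008 + 1×14.007 + 2×15.999 = 199.21 g/mol.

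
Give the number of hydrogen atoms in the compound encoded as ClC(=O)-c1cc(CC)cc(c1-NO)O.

10

Hydrogens are implicit in SMILES; fill each atom to its normal valence:
  4 × C (aromatic): no H
  2 × C (aromatic): 1 H each → 2
  2 × O: 1 H each → 2
  1 × C: 3 H
  1 × C: 2 H
  1 × C: no H
  1 × Cl: no H
  1 × N: 1 H
  1 × O: no H
  Total hydrogens = 10.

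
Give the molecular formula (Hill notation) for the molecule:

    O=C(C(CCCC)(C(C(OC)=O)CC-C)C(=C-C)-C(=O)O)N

C16H27NO5

Heavy atoms from the SMILES: 16 C, 1 N, 5 O.
Implicit hydrogens by atom environment:
  5 × C: 2 H each → 10
  5 × C: no H
  4 × C: 3 H each → 12
  4 × O: no H
  2 × C: 1 H each → 2
  1 × N: 2 H
  1 × O: 1 H
  Total hydrogens = 27.
Molecular formula: C16H27NO5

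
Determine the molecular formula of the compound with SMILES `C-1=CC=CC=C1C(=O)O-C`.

Heavy atoms from the SMILES: 8 C, 2 O.
Implicit hydrogens by atom environment:
  5 × C (aromatic): 1 H each → 5
  2 × O: no H
  1 × C: 3 H
  1 × C (aromatic): no H
  1 × C: no H
  Total hydrogens = 8.
Molecular formula: C8H8O2

C8H8O2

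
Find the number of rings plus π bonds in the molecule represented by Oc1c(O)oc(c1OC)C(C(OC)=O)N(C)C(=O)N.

Molecular formula from the SMILES: C10H14N2O7.
DoU = (2C + 2 + N − H − X)/2 = (2·10 + 2 + 2 − 14 − 0)/2 = 10/2 = 5.
(Structurally: 1 ring(s) + 4 π bond(s) = 5.)

5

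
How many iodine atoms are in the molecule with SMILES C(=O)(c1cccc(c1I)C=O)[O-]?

The symbol for iodine appears 1 time in the SMILES.

1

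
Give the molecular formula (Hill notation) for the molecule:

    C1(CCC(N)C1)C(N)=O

C6H12N2O

Heavy atoms from the SMILES: 6 C, 2 N, 1 O.
Implicit hydrogens by atom environment:
  3 × C: 2 H each → 6
  2 × C: 1 H each → 2
  2 × N: 2 H each → 4
  1 × C: no H
  1 × O: no H
  Total hydrogens = 12.
Molecular formula: C6H12N2O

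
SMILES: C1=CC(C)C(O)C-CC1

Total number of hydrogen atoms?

14

Hydrogens are implicit in SMILES; fill each atom to its normal valence:
  4 × C: 1 H each → 4
  3 × C: 2 H each → 6
  1 × C: 3 H
  1 × O: 1 H
  Total hydrogens = 14.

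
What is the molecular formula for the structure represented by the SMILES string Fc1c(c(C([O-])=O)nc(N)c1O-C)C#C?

C9H6FN2O3-

Heavy atoms from the SMILES: 9 C, 1 F, 2 N, 3 O.
Implicit hydrogens by atom environment:
  5 × C (aromatic): no H
  2 × C: no H
  2 × O: no H
  1 × C: 3 H
  1 × C: 1 H
  1 × F: no H
  1 × N: 2 H
  1 × N (aromatic): no H
  1 × O (charge -1): no H
  Total hydrogens = 6.
Net charge -1.
Molecular formula: C9H6FN2O3-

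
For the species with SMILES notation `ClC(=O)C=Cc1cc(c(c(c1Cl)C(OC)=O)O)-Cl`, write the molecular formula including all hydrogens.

Heavy atoms from the SMILES: 11 C, 3 Cl, 4 O.
Implicit hydrogens by atom environment:
  5 × C (aromatic): no H
  3 × Cl: no H
  3 × O: no H
  2 × C: 1 H each → 2
  2 × C: no H
  1 × C: 3 H
  1 × C (aromatic): 1 H
  1 × O: 1 H
  Total hydrogens = 7.
Molecular formula: C11H7Cl3O4

C11H7Cl3O4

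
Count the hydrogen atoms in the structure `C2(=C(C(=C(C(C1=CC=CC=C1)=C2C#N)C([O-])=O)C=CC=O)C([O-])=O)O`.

Hydrogens are implicit in SMILES; fill each atom to its normal valence:
  7 × C (aromatic): no H
  5 × C (aromatic): 1 H each → 5
  3 × C: 1 H each → 3
  3 × C: no H
  3 × O: no H
  2 × O (charge -1): no H
  1 × N: no H
  1 × O: 1 H
  Total hydrogens = 9.

9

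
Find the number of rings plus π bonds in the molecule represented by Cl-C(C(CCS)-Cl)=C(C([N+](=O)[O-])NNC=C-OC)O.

3

Molecular formula from the SMILES: C9H15Cl2N3O4S.
DoU = (2C + 2 + N − H − X)/2 = (2·9 + 2 + 3 − 15 − 2)/2 = 6/2 = 3.
(Structurally: 0 ring(s) + 3 π bond(s) = 3.)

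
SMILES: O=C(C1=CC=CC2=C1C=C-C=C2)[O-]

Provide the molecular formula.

C11H7O2-

Heavy atoms from the SMILES: 11 C, 2 O.
Implicit hydrogens by atom environment:
  7 × C (aromatic): 1 H each → 7
  3 × C (aromatic): no H
  1 × C: no H
  1 × O: no H
  1 × O (charge -1): no H
  Total hydrogens = 7.
Net charge -1.
Molecular formula: C11H7O2-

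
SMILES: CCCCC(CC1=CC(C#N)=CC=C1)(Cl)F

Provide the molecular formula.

Heavy atoms from the SMILES: 13 C, 1 Cl, 1 F, 1 N.
Implicit hydrogens by atom environment:
  4 × C: 2 H each → 8
  4 × C (aromatic): 1 H each → 4
  2 × C (aromatic): no H
  2 × C: no H
  1 × C: 3 H
  1 × Cl: no H
  1 × F: no H
  1 × N: no H
  Total hydrogens = 15.
Molecular formula: C13H15ClFN

C13H15ClFN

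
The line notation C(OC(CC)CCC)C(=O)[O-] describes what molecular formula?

Heavy atoms from the SMILES: 8 C, 3 O.
Implicit hydrogens by atom environment:
  4 × C: 2 H each → 8
  2 × C: 3 H each → 6
  2 × O: no H
  1 × C: 1 H
  1 × C: no H
  1 × O (charge -1): no H
  Total hydrogens = 15.
Net charge -1.
Molecular formula: C8H15O3-

C8H15O3-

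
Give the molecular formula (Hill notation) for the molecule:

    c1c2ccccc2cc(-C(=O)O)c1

Heavy atoms from the SMILES: 11 C, 2 O.
Implicit hydrogens by atom environment:
  7 × C (aromatic): 1 H each → 7
  3 × C (aromatic): no H
  1 × C: no H
  1 × O: 1 H
  1 × O: no H
  Total hydrogens = 8.
Molecular formula: C11H8O2

C11H8O2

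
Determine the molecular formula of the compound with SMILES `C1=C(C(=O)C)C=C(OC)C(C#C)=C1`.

Heavy atoms from the SMILES: 11 C, 2 O.
Implicit hydrogens by atom environment:
  3 × C (aromatic): 1 H each → 3
  3 × C (aromatic): no H
  2 × C: 3 H each → 6
  2 × C: no H
  2 × O: no H
  1 × C: 1 H
  Total hydrogens = 10.
Molecular formula: C11H10O2

C11H10O2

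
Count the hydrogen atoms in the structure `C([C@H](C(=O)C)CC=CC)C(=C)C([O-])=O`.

15

Hydrogens are implicit in SMILES; fill each atom to its normal valence:
  3 × C: 2 H each → 6
  3 × C: 1 H each → 3
  3 × C: no H
  2 × C: 3 H each → 6
  2 × O: no H
  1 × O (charge -1): no H
  Total hydrogens = 15.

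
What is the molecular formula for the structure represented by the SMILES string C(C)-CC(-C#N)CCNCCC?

C10H20N2

Heavy atoms from the SMILES: 10 C, 2 N.
Implicit hydrogens by atom environment:
  6 × C: 2 H each → 12
  2 × C: 3 H each → 6
  1 × C: 1 H
  1 × C: no H
  1 × N: 1 H
  1 × N: no H
  Total hydrogens = 20.
Molecular formula: C10H20N2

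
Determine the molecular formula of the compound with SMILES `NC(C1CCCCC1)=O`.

Heavy atoms from the SMILES: 7 C, 1 N, 1 O.
Implicit hydrogens by atom environment:
  5 × C: 2 H each → 10
  1 × C: 1 H
  1 × C: no H
  1 × N: 2 H
  1 × O: no H
  Total hydrogens = 13.
Molecular formula: C7H13NO

C7H13NO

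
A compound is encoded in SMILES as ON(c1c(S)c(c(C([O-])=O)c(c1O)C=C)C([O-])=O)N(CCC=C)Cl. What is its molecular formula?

[C14H13ClN2O6S]2-

Heavy atoms from the SMILES: 14 C, 1 Cl, 2 N, 6 O, 1 S.
Implicit hydrogens by atom environment:
  6 × C (aromatic): no H
  4 × C: 2 H each → 8
  2 × C: 1 H each → 2
  2 × C: no H
  2 × N: no H
  2 × O: 1 H each → 2
  2 × O: no H
  2 × O (charge -1): no H
  1 × Cl: no H
  1 × S: 1 H
  Total hydrogens = 13.
Net charge -2.
Molecular formula: [C14H13ClN2O6S]2-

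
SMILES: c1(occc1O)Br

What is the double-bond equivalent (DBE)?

Molecular formula from the SMILES: C4H3BrO2.
DoU = (2C + 2 + N − H − X)/2 = (2·4 + 2 + 0 − 3 − 1)/2 = 6/2 = 3.
(Structurally: 1 ring(s) + 2 π bond(s) = 3.)

3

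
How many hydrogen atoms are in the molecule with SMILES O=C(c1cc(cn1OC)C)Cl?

Hydrogens are implicit in SMILES; fill each atom to its normal valence:
  2 × C: 3 H each → 6
  2 × C (aromatic): 1 H each → 2
  2 × C (aromatic): no H
  2 × O: no H
  1 × C: no H
  1 × Cl: no H
  1 × N (aromatic): no H
  Total hydrogens = 8.

8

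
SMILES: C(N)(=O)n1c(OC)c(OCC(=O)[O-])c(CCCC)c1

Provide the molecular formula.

Heavy atoms from the SMILES: 12 C, 2 N, 5 O.
Implicit hydrogens by atom environment:
  4 × C: 2 H each → 8
  4 × O: no H
  3 × C (aromatic): no H
  2 × C: 3 H each → 6
  2 × C: no H
  1 × C (aromatic): 1 H
  1 × N: 2 H
  1 × N (aromatic): no H
  1 × O (charge -1): no H
  Total hydrogens = 17.
Net charge -1.
Molecular formula: C12H17N2O5-

C12H17N2O5-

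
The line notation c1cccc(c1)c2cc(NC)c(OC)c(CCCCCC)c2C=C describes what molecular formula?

Heavy atoms from the SMILES: 22 C, 1 N, 1 O.
Implicit hydrogens by atom environment:
  6 × C: 2 H each → 12
  6 × C (aromatic): 1 H each → 6
  6 × C (aromatic): no H
  3 × C: 3 H each → 9
  1 × C: 1 H
  1 × N: 1 H
  1 × O: no H
  Total hydrogens = 29.
Molecular formula: C22H29NO

C22H29NO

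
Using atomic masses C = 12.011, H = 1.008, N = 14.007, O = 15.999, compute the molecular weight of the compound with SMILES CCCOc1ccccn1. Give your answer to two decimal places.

Molecular formula: C8H11NO.
M = 8×12.011 + 11×1.008 + 1×14.007 + 1×15.999 = 137.18 g/mol.

137.18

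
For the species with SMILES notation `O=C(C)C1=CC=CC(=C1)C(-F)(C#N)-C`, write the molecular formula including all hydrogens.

C11H10FNO

Heavy atoms from the SMILES: 11 C, 1 F, 1 N, 1 O.
Implicit hydrogens by atom environment:
  4 × C (aromatic): 1 H each → 4
  3 × C: no H
  2 × C: 3 H each → 6
  2 × C (aromatic): no H
  1 × F: no H
  1 × N: no H
  1 × O: no H
  Total hydrogens = 10.
Molecular formula: C11H10FNO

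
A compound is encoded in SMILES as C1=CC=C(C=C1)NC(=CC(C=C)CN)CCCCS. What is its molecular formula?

Heavy atoms from the SMILES: 16 C, 2 N, 1 S.
Implicit hydrogens by atom environment:
  6 × C: 2 H each → 12
  5 × C (aromatic): 1 H each → 5
  3 × C: 1 H each → 3
  1 × C: no H
  1 × C (aromatic): no H
  1 × N: 2 H
  1 × N: 1 H
  1 × S: 1 H
  Total hydrogens = 24.
Molecular formula: C16H24N2S

C16H24N2S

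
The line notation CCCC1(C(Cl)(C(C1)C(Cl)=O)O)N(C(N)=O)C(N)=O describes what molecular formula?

Heavy atoms from the SMILES: 10 C, 2 Cl, 3 N, 4 O.
Implicit hydrogens by atom environment:
  5 × C: no H
  3 × C: 2 H each → 6
  3 × O: no H
  2 × Cl: no H
  2 × N: 2 H each → 4
  1 × C: 3 H
  1 × C: 1 H
  1 × N: no H
  1 × O: 1 H
  Total hydrogens = 15.
Molecular formula: C10H15Cl2N3O4

C10H15Cl2N3O4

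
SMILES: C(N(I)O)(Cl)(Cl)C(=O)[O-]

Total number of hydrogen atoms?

Hydrogens are implicit in SMILES; fill each atom to its normal valence:
  2 × C: no H
  2 × Cl: no H
  1 × I: no H
  1 × N: no H
  1 × O: 1 H
  1 × O: no H
  1 × O (charge -1): no H
  Total hydrogens = 1.

1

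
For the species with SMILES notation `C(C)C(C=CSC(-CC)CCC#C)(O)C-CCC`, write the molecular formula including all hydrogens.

C16H28OS

Heavy atoms from the SMILES: 16 C, 1 O, 1 S.
Implicit hydrogens by atom environment:
  7 × C: 2 H each → 14
  4 × C: 1 H each → 4
  3 × C: 3 H each → 9
  2 × C: no H
  1 × O: 1 H
  1 × S: no H
  Total hydrogens = 28.
Molecular formula: C16H28OS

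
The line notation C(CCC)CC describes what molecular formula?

C6H14

Heavy atoms from the SMILES: 6 C.
Implicit hydrogens by atom environment:
  4 × C: 2 H each → 8
  2 × C: 3 H each → 6
  Total hydrogens = 14.
Molecular formula: C6H14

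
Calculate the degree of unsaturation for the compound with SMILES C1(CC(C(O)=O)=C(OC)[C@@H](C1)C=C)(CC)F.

4

Molecular formula from the SMILES: C12H17FO3.
DoU = (2C + 2 + N − H − X)/2 = (2·12 + 2 + 0 − 17 − 1)/2 = 8/2 = 4.
(Structurally: 1 ring(s) + 3 π bond(s) = 4.)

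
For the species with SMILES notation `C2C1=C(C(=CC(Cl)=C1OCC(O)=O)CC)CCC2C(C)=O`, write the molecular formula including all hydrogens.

Heavy atoms from the SMILES: 16 C, 1 Cl, 4 O.
Implicit hydrogens by atom environment:
  5 × C: 2 H each → 10
  5 × C (aromatic): no H
  3 × O: no H
  2 × C: 3 H each → 6
  2 × C: no H
  1 × C (aromatic): 1 H
  1 × C: 1 H
  1 × Cl: no H
  1 × O: 1 H
  Total hydrogens = 19.
Molecular formula: C16H19ClO4

C16H19ClO4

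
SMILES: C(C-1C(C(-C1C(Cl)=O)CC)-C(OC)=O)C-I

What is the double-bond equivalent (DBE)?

Molecular formula from the SMILES: C11H16ClIO3.
DoU = (2C + 2 + N − H − X)/2 = (2·11 + 2 + 0 − 16 − 2)/2 = 6/2 = 3.
(Structurally: 1 ring(s) + 2 π bond(s) = 3.)

3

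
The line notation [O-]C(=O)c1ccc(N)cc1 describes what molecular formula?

Heavy atoms from the SMILES: 7 C, 1 N, 2 O.
Implicit hydrogens by atom environment:
  4 × C (aromatic): 1 H each → 4
  2 × C (aromatic): no H
  1 × C: no H
  1 × N: 2 H
  1 × O: no H
  1 × O (charge -1): no H
  Total hydrogens = 6.
Net charge -1.
Molecular formula: C7H6NO2-

C7H6NO2-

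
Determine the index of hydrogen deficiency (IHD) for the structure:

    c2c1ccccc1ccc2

Molecular formula from the SMILES: C10H8.
DoU = (2C + 2 + N − H − X)/2 = (2·10 + 2 + 0 − 8 − 0)/2 = 14/2 = 7.
(Structurally: 2 ring(s) + 5 π bond(s) = 7.)

7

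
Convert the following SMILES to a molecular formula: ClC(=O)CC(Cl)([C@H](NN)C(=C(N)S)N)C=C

C8H14Cl2N4OS

Heavy atoms from the SMILES: 8 C, 2 Cl, 4 N, 1 O, 1 S.
Implicit hydrogens by atom environment:
  4 × C: no H
  3 × N: 2 H each → 6
  2 × C: 2 H each → 4
  2 × C: 1 H each → 2
  2 × Cl: no H
  1 × N: 1 H
  1 × O: no H
  1 × S: 1 H
  Total hydrogens = 14.
Molecular formula: C8H14Cl2N4OS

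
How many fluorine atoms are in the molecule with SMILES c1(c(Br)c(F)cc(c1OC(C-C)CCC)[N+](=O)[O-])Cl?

1

The symbol for fluorine appears 1 time in the SMILES.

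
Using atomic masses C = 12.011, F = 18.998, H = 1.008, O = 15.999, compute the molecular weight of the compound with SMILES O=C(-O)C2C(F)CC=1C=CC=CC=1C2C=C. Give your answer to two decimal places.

220.24

Molecular formula: C13H13FO2.
M = 13×12.011 + 1×18.998 + 13×1.008 + 2×15.999 = 220.24 g/mol.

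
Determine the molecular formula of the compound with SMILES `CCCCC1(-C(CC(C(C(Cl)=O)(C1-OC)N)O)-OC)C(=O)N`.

C14H25ClN2O5

Heavy atoms from the SMILES: 14 C, 1 Cl, 2 N, 5 O.
Implicit hydrogens by atom environment:
  4 × C: 2 H each → 8
  4 × C: no H
  4 × O: no H
  3 × C: 3 H each → 9
  3 × C: 1 H each → 3
  2 × N: 2 H each → 4
  1 × Cl: no H
  1 × O: 1 H
  Total hydrogens = 25.
Molecular formula: C14H25ClN2O5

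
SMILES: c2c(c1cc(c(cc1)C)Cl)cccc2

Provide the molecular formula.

Heavy atoms from the SMILES: 13 C, 1 Cl.
Implicit hydrogens by atom environment:
  8 × C (aromatic): 1 H each → 8
  4 × C (aromatic): no H
  1 × C: 3 H
  1 × Cl: no H
  Total hydrogens = 11.
Molecular formula: C13H11Cl

C13H11Cl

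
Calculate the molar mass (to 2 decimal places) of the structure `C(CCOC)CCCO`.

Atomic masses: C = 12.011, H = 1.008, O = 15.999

Molecular formula: C7H16O2.
M = 7×12.011 + 16×1.008 + 2×15.999 = 132.20 g/mol.

132.20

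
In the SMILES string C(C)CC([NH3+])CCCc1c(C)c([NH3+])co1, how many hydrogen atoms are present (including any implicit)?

24

Hydrogens are implicit in SMILES; fill each atom to its normal valence:
  5 × C: 2 H each → 10
  3 × C (aromatic): no H
  2 × C: 3 H each → 6
  2 × N (charge +1): 3 H each → 6
  1 × C (aromatic): 1 H
  1 × C: 1 H
  1 × O (aromatic): no H
  Total hydrogens = 24.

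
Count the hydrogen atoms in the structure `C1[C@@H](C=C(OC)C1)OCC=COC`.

16

Hydrogens are implicit in SMILES; fill each atom to its normal valence:
  4 × C: 1 H each → 4
  3 × C: 2 H each → 6
  3 × O: no H
  2 × C: 3 H each → 6
  1 × C: no H
  Total hydrogens = 16.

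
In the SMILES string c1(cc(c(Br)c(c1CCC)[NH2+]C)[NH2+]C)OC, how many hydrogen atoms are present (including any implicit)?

Hydrogens are implicit in SMILES; fill each atom to its normal valence:
  5 × C (aromatic): no H
  4 × C: 3 H each → 12
  2 × C: 2 H each → 4
  2 × N (charge +1): 2 H each → 4
  1 × Br: no H
  1 × C (aromatic): 1 H
  1 × O: no H
  Total hydrogens = 21.

21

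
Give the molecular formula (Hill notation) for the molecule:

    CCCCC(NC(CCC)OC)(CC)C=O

Heavy atoms from the SMILES: 13 C, 1 N, 2 O.
Implicit hydrogens by atom environment:
  6 × C: 2 H each → 12
  4 × C: 3 H each → 12
  2 × C: 1 H each → 2
  2 × O: no H
  1 × C: no H
  1 × N: 1 H
  Total hydrogens = 27.
Molecular formula: C13H27NO2

C13H27NO2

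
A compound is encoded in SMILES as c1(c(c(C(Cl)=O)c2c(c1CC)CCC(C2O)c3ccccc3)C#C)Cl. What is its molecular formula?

Heavy atoms from the SMILES: 21 C, 2 Cl, 2 O.
Implicit hydrogens by atom environment:
  7 × C (aromatic): no H
  5 × C (aromatic): 1 H each → 5
  3 × C: 2 H each → 6
  3 × C: 1 H each → 3
  2 × C: no H
  2 × Cl: no H
  1 × C: 3 H
  1 × O: 1 H
  1 × O: no H
  Total hydrogens = 18.
Molecular formula: C21H18Cl2O2

C21H18Cl2O2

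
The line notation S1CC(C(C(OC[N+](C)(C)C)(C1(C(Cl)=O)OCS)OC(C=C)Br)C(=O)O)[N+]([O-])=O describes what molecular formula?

Heavy atoms from the SMILES: 1 Br, 15 C, 1 Cl, 2 N, 8 O, 2 S.
Implicit hydrogens by atom environment:
  6 × O: no H
  4 × C: 2 H each → 8
  4 × C: 1 H each → 4
  4 × C: no H
  3 × C: 3 H each → 9
  2 × N (charge +1): no H
  1 × Br: no H
  1 × Cl: no H
  1 × O: 1 H
  1 × O (charge -1): no H
  1 × S: 1 H
  1 × S: no H
  Total hydrogens = 23.
Net charge +1.
Molecular formula: C15H23BrClN2O8S2+

C15H23BrClN2O8S2+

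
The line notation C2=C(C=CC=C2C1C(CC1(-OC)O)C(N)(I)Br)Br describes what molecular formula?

Heavy atoms from the SMILES: 2 Br, 12 C, 1 I, 1 N, 2 O.
Implicit hydrogens by atom environment:
  4 × C (aromatic): 1 H each → 4
  2 × Br: no H
  2 × C: 1 H each → 2
  2 × C: no H
  2 × C (aromatic): no H
  1 × C: 3 H
  1 × C: 2 H
  1 × I: no H
  1 × N: 2 H
  1 × O: 1 H
  1 × O: no H
  Total hydrogens = 14.
Molecular formula: C12H14Br2INO2

C12H14Br2INO2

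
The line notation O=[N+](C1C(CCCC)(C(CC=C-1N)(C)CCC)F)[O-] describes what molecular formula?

Heavy atoms from the SMILES: 14 C, 1 F, 2 N, 2 O.
Implicit hydrogens by atom environment:
  6 × C: 2 H each → 12
  3 × C: 3 H each → 9
  3 × C: no H
  2 × C: 1 H each → 2
  1 × F: no H
  1 × N: 2 H
  1 × N (charge +1): no H
  1 × O: no H
  1 × O (charge -1): no H
  Total hydrogens = 25.
Molecular formula: C14H25FN2O2

C14H25FN2O2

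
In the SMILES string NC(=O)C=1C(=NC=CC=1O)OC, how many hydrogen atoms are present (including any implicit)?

8

Hydrogens are implicit in SMILES; fill each atom to its normal valence:
  3 × C (aromatic): no H
  2 × C (aromatic): 1 H each → 2
  2 × O: no H
  1 × C: 3 H
  1 × C: no H
  1 × N: 2 H
  1 × N (aromatic): no H
  1 × O: 1 H
  Total hydrogens = 8.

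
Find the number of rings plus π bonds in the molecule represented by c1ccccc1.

4

Molecular formula from the SMILES: C6H6.
DoU = (2C + 2 + N − H − X)/2 = (2·6 + 2 + 0 − 6 − 0)/2 = 8/2 = 4.
(Structurally: 1 ring(s) + 3 π bond(s) = 4.)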